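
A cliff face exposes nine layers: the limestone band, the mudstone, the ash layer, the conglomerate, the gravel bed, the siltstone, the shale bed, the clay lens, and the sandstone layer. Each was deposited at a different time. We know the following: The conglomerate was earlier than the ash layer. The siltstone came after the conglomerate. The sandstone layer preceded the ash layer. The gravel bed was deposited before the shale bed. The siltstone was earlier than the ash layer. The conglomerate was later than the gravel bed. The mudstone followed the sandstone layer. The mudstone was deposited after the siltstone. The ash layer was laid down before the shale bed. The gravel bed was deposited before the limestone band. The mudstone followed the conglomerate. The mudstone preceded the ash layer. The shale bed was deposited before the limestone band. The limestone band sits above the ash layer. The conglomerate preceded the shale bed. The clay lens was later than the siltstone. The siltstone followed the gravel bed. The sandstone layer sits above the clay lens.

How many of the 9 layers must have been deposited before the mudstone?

Directly stated before the mudstone: the conglomerate, the sandstone layer, and the siltstone.
The clay lens reaches the mudstone via the clay lens → the sandstone layer → the mudstone.
The gravel bed reaches the mudstone via the gravel bed → the conglomerate → the mudstone.
No chain forces the ash layer (or any of the others) ahead of the mudstone.
That's the clay lens, the conglomerate, the gravel bed, the sandstone layer, and the siltstone — 5 in all.

5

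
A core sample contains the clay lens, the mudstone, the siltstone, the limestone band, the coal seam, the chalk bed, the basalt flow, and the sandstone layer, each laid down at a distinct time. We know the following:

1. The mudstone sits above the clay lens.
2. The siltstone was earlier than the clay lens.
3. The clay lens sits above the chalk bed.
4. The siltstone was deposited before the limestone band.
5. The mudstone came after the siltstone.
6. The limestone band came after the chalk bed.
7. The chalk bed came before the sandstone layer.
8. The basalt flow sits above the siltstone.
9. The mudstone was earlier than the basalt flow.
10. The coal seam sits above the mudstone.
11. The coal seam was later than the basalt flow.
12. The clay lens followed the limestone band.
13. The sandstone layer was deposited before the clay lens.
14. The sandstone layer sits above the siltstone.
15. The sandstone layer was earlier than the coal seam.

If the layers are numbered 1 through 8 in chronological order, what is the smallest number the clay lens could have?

The chalk bed, the limestone band, the sandstone layer, and the siltstone must all come before the clay lens — 4 forced predecessors.
Nothing else is forced ahead of the clay lens, so its earliest slot is position 4 + 1 = 5.

5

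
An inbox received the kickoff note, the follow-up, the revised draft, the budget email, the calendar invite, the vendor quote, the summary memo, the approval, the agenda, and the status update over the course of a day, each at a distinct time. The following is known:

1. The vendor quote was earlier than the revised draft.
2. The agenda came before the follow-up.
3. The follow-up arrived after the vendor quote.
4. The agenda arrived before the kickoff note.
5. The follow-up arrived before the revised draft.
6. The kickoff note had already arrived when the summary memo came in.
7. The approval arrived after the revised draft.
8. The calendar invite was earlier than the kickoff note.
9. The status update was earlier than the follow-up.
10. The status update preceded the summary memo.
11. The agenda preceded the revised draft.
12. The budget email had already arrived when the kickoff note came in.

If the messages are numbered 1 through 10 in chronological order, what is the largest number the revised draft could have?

The revised draft must come before the approval — 1 message forced after it.
Everything else can be placed before the revised draft in some valid order, so the revised draft can sit as late as position 10 − 1 = 9.

9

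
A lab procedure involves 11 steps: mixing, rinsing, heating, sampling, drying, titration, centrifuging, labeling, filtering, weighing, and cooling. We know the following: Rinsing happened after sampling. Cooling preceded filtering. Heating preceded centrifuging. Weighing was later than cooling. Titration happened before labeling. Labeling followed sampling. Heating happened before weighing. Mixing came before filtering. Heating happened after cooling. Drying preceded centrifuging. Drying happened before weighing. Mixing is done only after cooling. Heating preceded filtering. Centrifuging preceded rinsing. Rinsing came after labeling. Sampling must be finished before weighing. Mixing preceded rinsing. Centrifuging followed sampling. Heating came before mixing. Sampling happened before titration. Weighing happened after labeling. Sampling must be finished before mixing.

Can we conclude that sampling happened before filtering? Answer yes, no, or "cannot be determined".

yes

Chain the constraints: sampling → mixing → filtering. Each link is directly stated, so sampling comes before filtering.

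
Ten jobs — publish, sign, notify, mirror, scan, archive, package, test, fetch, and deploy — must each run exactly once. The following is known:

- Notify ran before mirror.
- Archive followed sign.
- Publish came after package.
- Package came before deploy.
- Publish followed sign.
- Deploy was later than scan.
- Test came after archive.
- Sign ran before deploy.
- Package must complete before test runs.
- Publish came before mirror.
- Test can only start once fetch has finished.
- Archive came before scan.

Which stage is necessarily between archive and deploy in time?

scan

Tracing the constraints gives archive → scan → deploy, so scan sits after archive and before deploy.
No other stage is forced both after archive and before deploy.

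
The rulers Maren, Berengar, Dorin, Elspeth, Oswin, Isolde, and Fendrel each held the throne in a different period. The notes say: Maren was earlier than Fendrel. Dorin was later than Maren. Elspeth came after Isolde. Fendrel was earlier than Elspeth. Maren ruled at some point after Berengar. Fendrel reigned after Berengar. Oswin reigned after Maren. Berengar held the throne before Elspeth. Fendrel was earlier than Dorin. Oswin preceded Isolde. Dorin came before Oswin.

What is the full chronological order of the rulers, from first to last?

The constraints fix every adjacent pair, so only one ordering works:
Berengar → Maren → Fendrel → Dorin → Oswin → Isolde → Elspeth.

Berengar, Maren, Fendrel, Dorin, Oswin, Isolde, Elspeth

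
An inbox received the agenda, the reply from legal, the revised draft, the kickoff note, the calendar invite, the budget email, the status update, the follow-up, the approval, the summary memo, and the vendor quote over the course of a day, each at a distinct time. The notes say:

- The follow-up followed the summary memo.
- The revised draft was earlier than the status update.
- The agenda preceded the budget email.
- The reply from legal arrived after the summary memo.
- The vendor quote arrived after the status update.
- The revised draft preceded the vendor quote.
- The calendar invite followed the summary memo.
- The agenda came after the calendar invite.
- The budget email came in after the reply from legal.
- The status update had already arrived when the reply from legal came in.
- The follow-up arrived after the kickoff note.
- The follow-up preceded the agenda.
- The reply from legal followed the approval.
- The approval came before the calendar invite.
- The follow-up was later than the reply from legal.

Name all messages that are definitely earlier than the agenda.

Directly stated before the agenda: the calendar invite and the follow-up.
The approval reaches the agenda via the approval → the calendar invite → the agenda.
The kickoff note reaches the agenda via the kickoff note → the follow-up → the agenda.
The reply from legal reaches the agenda via the reply from legal → the follow-up → the agenda.
Likewise the revised draft, the status update, and the summary memo each reach the agenda by chaining the stated constraints.
No chain forces the budget email (or any of the others) ahead of the agenda.

the approval, the calendar invite, the follow-up, the kickoff note, the reply from legal, the revised draft, the status update, the summary memo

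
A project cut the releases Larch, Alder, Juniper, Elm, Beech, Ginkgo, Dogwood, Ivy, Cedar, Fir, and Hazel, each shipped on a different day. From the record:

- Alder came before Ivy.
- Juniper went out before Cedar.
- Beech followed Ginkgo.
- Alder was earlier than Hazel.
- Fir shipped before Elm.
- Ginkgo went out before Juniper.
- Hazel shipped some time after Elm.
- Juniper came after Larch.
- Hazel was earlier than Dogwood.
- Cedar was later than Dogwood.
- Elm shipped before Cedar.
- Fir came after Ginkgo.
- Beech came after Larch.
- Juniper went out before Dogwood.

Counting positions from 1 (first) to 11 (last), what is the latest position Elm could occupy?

Elm must come before Cedar, Dogwood, and Hazel — 3 releases forced after it.
Everything else can be placed before Elm in some valid order, so Elm can sit as late as position 11 − 3 = 8.

8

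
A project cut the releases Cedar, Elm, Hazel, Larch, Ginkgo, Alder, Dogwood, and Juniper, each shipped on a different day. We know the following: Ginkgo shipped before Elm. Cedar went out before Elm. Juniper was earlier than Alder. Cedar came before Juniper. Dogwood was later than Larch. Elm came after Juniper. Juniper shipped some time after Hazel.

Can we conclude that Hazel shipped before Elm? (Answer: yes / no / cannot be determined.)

Chain the constraints: Hazel → Juniper → Elm. Each link is directly stated, so Hazel comes before Elm.

yes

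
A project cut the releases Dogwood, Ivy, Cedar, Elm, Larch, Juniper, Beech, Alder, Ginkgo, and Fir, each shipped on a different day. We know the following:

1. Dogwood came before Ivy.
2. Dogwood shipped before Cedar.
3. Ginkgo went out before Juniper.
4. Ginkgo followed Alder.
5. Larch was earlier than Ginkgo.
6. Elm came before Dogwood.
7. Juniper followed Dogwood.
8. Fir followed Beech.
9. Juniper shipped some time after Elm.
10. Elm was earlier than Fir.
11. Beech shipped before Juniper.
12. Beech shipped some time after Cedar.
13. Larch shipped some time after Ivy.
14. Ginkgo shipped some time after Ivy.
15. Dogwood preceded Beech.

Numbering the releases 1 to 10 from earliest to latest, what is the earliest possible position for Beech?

Cedar, Dogwood, and Elm must all come before Beech — 3 forced predecessors.
Nothing else is forced ahead of Beech, so its earliest slot is position 3 + 1 = 4.

4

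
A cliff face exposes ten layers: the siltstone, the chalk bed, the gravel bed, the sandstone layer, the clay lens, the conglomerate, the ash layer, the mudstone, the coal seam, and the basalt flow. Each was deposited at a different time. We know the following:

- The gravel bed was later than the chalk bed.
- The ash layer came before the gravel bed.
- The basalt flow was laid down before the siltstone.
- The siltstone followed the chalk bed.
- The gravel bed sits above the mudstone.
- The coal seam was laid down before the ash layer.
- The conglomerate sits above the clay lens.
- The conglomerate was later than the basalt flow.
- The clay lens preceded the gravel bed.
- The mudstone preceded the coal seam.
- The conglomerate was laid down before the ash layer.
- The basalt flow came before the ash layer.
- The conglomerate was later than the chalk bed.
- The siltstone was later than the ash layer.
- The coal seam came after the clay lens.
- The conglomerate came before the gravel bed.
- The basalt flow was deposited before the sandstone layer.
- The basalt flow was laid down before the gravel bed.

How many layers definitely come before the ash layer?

6

Directly stated before the ash layer: the basalt flow, the coal seam, and the conglomerate.
The chalk bed reaches the ash layer via the chalk bed → the conglomerate → the ash layer.
The clay lens reaches the ash layer via the clay lens → the conglomerate → the ash layer.
The mudstone reaches the ash layer via the mudstone → the coal seam → the ash layer.
No chain forces the siltstone (or any of the others) ahead of the ash layer.
That's the basalt flow, the chalk bed, the clay lens, the coal seam, the conglomerate, and the mudstone — 6 in all.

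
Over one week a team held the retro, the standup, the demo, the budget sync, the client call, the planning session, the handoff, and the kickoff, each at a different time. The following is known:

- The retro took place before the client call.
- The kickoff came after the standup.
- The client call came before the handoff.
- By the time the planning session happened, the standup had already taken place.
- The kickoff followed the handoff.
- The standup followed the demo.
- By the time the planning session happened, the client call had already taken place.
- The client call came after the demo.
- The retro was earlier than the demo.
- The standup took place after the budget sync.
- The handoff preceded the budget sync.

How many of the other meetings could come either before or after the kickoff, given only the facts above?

1

Forced before the kickoff: the budget sync, the client call, the demo, the handoff, the retro, and the standup.
That leaves the planning session with no forced order relative to the kickoff — 1.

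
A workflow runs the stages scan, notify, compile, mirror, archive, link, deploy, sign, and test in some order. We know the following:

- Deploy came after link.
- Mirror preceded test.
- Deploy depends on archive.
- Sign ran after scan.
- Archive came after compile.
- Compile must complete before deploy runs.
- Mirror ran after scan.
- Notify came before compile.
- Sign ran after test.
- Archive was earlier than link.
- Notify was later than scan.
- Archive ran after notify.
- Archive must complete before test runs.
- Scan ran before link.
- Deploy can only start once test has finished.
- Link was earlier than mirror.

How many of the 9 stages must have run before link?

4

Directly stated before link: archive and scan.
Compile reaches link via compile → archive → link.
Notify reaches link via notify → archive → link.
That's archive, compile, notify, and scan — 4 in all.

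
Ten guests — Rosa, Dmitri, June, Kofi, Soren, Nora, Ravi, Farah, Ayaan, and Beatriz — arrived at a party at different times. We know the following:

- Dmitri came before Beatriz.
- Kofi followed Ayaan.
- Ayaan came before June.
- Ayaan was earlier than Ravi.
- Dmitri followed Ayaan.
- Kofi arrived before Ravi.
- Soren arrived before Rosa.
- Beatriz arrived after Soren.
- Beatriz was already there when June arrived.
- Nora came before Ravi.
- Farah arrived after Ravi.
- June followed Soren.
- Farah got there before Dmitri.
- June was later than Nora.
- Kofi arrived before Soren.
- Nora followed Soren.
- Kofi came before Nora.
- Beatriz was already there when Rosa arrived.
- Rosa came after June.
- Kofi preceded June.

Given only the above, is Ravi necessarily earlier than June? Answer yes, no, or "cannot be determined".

yes

Chain the constraints: Ravi → Farah → Dmitri → Beatriz → June. Each link is directly stated, so Ravi comes before June.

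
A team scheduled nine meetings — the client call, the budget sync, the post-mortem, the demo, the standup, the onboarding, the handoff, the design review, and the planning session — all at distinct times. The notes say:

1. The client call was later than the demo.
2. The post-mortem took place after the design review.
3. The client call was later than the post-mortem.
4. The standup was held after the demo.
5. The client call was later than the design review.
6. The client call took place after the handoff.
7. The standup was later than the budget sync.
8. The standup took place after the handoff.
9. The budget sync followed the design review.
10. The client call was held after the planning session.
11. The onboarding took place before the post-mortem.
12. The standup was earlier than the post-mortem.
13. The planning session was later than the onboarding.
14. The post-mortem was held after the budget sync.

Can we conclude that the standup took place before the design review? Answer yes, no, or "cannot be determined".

Tracing the constraints gives the design review → the budget sync → the standup, so the design review must come before the standup.
That means the standup cannot be before the design review.

no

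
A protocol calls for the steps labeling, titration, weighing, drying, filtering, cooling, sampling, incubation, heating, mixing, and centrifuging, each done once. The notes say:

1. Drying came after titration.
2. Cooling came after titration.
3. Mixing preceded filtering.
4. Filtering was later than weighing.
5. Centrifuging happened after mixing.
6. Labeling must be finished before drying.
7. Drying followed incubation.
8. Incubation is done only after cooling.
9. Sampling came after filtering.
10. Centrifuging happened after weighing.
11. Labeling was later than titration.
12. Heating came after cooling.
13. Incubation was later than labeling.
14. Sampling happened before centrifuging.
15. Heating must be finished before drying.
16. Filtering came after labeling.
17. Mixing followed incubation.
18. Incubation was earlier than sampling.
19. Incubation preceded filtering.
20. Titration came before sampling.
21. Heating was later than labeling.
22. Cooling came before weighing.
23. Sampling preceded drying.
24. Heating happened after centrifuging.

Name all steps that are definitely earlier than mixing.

Directly stated before mixing: incubation.
Cooling reaches mixing via cooling → incubation → mixing.
Labeling reaches mixing via labeling → incubation → mixing.
Titration reaches mixing via titration → cooling → incubation → mixing.
No chain forces heating (or any of the others) ahead of mixing.

cooling, incubation, labeling, titration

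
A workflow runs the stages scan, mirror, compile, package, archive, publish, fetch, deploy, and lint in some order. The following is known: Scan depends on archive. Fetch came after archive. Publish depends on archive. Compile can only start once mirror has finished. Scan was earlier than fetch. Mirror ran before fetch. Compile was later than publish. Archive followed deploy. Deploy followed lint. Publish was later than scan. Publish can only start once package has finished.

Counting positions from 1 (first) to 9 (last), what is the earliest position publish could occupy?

Archive, deploy, lint, package, and scan must all come before publish — 5 forced predecessors.
Nothing else is forced ahead of publish, so its earliest slot is position 5 + 1 = 6.

6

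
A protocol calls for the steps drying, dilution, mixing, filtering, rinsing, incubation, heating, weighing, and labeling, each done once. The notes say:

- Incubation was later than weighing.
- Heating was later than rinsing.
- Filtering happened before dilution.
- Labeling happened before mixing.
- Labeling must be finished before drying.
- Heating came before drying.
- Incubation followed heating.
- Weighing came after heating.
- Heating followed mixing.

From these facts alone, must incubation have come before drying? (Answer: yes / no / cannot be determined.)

cannot be determined

No chain of stated constraints runs from incubation to drying, and none runs from drying to incubation either.
So the relative order of incubation and drying is not fixed by the given facts.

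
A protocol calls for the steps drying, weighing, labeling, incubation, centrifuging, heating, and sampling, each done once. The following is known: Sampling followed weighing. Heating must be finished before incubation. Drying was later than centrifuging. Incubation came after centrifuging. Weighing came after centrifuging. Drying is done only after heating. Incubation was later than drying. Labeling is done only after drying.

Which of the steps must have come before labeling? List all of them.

centrifuging, drying, heating

Directly stated before labeling: drying.
Centrifuging reaches labeling via centrifuging → drying → labeling.
Heating reaches labeling via heating → drying → labeling.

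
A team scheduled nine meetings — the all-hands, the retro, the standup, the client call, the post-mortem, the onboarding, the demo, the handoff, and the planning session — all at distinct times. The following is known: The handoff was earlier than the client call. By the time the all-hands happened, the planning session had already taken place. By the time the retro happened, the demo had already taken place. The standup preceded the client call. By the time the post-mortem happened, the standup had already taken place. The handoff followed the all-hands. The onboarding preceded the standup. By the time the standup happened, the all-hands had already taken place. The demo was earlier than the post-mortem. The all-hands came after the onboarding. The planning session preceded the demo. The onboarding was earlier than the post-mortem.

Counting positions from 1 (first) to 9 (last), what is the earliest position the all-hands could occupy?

The onboarding and the planning session must both come before the all-hands — 2 forced predecessors.
Nothing else is forced ahead of the all-hands, so its earliest slot is position 2 + 1 = 3.

3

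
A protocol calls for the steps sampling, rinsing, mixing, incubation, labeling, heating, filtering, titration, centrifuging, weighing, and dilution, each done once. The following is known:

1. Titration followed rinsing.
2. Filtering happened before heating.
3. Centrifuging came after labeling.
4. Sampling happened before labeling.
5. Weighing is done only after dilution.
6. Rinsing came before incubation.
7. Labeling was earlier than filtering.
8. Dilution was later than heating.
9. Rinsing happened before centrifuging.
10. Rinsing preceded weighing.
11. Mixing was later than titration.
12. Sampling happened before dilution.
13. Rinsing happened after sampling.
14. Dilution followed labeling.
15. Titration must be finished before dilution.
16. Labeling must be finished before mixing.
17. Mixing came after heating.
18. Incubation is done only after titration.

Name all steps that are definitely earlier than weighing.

Directly stated before weighing: dilution and rinsing.
Filtering reaches weighing via filtering → heating → dilution → weighing.
Heating reaches weighing via heating → dilution → weighing.
Labeling reaches weighing via labeling → dilution → weighing.
Likewise sampling and titration each reach weighing by chaining the stated constraints.
No chain forces centrifuging (or any of the others) ahead of weighing.

dilution, filtering, heating, labeling, rinsing, sampling, titration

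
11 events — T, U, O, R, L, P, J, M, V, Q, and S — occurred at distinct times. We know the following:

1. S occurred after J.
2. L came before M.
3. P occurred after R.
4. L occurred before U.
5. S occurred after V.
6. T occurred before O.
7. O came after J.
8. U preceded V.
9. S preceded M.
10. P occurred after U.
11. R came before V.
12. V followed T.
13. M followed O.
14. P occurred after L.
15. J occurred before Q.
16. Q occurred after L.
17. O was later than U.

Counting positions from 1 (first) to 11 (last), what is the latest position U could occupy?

U must come before M, O, P, S, and V — 5 events forced after it.
Everything else can be placed before U in some valid order, so U can sit as late as position 11 − 5 = 6.

6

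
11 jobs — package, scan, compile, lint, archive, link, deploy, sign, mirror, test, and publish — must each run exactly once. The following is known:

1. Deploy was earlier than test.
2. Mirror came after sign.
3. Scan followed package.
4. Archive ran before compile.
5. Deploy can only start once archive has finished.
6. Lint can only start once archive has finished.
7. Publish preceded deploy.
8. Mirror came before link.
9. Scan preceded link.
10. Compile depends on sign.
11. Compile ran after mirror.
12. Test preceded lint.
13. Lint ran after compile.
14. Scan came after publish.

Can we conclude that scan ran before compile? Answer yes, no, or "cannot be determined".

No chain of stated constraints runs from scan to compile, and none runs from compile to scan either.
So the relative order of scan and compile is not fixed by the given facts.

cannot be determined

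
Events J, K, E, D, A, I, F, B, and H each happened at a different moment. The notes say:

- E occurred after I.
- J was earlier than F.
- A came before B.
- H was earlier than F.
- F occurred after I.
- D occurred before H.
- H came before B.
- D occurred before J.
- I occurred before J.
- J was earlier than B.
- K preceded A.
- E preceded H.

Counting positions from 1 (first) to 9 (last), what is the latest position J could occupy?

J must come before B and F — 2 events forced after it.
Everything else can be placed before J in some valid order, so J can sit as late as position 9 − 2 = 7.

7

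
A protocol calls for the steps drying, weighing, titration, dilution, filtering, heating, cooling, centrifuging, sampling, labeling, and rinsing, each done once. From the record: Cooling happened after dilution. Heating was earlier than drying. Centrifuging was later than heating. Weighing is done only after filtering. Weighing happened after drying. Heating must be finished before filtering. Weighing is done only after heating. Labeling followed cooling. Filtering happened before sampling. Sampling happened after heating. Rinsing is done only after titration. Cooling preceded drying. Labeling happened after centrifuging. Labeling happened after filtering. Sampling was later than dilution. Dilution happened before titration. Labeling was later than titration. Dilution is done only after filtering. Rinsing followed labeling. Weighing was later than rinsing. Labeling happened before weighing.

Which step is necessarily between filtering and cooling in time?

Tracing the constraints gives filtering → dilution → cooling, so dilution sits after filtering and before cooling.
No other step is forced both after filtering and before cooling.

dilution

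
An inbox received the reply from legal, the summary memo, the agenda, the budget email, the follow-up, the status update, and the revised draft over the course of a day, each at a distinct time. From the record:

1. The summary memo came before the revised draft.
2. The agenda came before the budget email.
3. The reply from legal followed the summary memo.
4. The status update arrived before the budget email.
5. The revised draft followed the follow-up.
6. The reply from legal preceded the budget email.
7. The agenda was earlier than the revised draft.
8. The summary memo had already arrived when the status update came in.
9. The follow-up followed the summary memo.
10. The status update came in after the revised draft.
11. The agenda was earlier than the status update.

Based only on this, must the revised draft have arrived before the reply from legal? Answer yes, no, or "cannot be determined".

No chain of stated constraints runs from the revised draft to the reply from legal, and none runs from the reply from legal to the revised draft either.
So the relative order of the revised draft and the reply from legal is not fixed by the given facts.

cannot be determined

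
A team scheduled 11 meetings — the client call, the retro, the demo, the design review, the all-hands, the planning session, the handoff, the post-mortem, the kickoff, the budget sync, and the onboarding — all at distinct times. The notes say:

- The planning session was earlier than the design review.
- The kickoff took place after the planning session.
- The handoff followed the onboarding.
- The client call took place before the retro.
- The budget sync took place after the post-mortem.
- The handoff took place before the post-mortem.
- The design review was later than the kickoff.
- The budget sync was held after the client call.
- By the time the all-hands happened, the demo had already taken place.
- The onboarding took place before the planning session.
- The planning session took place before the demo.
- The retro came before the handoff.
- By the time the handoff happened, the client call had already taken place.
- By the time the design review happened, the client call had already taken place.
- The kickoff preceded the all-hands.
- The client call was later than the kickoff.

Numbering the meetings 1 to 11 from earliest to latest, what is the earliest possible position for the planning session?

The onboarding must come before the planning session — 1 forced predecessor.
Nothing else is forced ahead of the planning session, so its earliest slot is position 1 + 1 = 2.

2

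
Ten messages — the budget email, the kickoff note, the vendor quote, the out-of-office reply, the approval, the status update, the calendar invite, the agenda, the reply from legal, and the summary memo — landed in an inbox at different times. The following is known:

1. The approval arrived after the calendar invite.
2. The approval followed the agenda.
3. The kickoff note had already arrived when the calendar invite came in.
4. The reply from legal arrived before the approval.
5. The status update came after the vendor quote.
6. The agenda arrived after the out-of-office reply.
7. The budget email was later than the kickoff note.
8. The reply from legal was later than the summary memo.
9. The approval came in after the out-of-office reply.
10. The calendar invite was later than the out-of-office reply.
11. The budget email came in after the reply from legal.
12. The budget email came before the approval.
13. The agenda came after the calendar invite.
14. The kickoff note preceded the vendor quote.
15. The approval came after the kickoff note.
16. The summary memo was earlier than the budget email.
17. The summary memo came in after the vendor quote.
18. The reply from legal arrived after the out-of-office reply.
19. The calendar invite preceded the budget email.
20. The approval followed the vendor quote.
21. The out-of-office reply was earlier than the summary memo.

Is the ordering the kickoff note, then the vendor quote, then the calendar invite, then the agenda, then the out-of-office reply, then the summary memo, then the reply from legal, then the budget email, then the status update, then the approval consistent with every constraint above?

no

The constraints require the out-of-office reply before the agenda, but in the proposed sequence the agenda appears ahead of the out-of-office reply. That one violation is enough.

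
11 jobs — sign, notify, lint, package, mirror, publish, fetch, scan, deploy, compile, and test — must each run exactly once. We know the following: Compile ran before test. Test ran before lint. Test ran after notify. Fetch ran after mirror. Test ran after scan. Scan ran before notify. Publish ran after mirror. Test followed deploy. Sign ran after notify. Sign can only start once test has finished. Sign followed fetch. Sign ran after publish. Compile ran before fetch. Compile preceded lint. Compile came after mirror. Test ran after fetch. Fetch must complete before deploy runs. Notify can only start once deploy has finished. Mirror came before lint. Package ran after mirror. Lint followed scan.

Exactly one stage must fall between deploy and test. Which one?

Tracing the constraints gives deploy → notify → test, so notify sits after deploy and before test.
No other stage is forced both after deploy and before test.

notify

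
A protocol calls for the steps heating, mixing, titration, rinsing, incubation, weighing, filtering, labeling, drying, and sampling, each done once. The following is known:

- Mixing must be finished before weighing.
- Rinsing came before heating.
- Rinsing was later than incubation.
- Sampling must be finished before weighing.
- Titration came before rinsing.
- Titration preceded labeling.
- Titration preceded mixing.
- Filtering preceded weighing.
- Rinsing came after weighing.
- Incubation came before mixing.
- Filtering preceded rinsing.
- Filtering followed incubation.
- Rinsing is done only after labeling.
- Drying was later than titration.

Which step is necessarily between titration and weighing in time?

mixing

Tracing the constraints gives titration → mixing → weighing, so mixing sits after titration and before weighing.
No other step is forced both after titration and before weighing.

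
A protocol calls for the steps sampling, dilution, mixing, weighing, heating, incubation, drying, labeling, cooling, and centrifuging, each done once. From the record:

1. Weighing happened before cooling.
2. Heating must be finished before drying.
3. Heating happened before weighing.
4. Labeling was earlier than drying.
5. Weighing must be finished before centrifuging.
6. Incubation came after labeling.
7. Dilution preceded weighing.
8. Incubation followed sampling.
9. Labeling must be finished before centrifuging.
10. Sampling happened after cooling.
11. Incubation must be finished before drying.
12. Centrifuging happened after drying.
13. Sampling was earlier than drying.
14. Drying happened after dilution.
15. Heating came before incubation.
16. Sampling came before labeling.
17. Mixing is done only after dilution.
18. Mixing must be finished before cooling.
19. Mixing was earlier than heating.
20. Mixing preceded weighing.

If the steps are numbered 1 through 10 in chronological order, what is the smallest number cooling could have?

Dilution, heating, mixing, and weighing must all come before cooling — 4 forced predecessors.
Nothing else is forced ahead of cooling, so its earliest slot is position 4 + 1 = 5.

5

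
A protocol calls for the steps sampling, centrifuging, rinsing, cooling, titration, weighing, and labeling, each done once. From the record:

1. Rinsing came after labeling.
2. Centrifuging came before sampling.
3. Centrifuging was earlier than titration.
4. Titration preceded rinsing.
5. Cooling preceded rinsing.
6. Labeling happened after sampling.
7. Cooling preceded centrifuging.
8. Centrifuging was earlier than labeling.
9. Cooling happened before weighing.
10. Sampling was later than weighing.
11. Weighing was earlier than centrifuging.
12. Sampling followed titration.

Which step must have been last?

rinsing

Every other step has a chain of constraints placing it before rinsing, so rinsing is last.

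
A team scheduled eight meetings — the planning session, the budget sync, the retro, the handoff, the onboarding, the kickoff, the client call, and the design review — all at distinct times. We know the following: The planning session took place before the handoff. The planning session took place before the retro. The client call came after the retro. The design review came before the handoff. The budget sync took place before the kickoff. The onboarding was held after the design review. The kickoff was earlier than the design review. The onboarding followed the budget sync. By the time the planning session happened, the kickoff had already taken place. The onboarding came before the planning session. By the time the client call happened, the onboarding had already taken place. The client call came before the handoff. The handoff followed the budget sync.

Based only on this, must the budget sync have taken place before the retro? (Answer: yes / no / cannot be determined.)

Chain the constraints: the budget sync → the kickoff → the planning session → the retro. Each link is directly stated, so the budget sync comes before the retro.

yes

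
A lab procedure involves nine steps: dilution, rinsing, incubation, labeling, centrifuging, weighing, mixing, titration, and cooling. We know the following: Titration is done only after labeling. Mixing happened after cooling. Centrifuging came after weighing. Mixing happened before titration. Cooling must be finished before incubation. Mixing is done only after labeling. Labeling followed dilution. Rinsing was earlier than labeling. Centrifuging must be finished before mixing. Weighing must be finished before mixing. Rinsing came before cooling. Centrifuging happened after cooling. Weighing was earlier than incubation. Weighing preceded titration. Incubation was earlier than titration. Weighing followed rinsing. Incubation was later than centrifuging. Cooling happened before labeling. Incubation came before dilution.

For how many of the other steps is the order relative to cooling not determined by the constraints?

Forced before cooling: rinsing; forced after cooling: centrifuging, dilution, incubation, labeling, mixing, and titration.
That leaves weighing with no forced order relative to cooling — 1.

1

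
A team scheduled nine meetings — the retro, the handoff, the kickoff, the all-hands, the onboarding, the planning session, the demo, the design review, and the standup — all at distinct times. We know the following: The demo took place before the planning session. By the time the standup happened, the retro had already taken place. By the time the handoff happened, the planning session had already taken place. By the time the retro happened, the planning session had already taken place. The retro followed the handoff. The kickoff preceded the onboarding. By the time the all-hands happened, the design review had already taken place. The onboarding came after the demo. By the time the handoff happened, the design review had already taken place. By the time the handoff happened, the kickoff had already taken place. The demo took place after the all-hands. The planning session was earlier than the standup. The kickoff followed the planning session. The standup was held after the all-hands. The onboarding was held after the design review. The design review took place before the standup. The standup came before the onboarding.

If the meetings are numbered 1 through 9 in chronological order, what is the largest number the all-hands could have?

The all-hands must come before the demo, the handoff, the kickoff, the onboarding, the planning session, the retro, and the standup — 7 meetings forced after it.
Everything else can be placed before the all-hands in some valid order, so the all-hands can sit as late as position 9 − 7 = 2.

2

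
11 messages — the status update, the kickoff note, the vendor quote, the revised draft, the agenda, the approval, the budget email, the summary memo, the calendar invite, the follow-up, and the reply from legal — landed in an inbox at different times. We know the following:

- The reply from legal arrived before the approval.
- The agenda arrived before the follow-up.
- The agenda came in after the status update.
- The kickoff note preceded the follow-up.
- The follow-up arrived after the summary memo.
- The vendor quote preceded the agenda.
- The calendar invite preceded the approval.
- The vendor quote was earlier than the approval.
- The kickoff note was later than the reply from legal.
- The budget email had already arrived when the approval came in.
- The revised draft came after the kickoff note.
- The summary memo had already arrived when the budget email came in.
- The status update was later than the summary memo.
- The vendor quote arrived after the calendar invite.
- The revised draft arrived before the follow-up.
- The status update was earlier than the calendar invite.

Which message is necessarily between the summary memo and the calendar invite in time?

Tracing the constraints gives the summary memo → the status update → the calendar invite, so the status update sits after the summary memo and before the calendar invite.
No other message is forced both after the summary memo and before the calendar invite.

the status update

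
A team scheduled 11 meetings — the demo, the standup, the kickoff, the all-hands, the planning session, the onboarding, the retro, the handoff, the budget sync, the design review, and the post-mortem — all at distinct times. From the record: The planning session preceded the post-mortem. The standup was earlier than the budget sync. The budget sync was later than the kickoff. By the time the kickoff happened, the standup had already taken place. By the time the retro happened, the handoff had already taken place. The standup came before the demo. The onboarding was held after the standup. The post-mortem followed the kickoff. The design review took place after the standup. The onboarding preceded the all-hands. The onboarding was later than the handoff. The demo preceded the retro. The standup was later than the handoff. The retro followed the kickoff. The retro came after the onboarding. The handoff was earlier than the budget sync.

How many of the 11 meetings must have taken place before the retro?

5

Directly stated before the retro: the demo, the handoff, the kickoff, and the onboarding.
The standup reaches the retro via the standup → the onboarding → the retro.
No chain forces the budget sync (or any of the others) ahead of the retro.
That's the demo, the handoff, the kickoff, the onboarding, and the standup — 5 in all.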